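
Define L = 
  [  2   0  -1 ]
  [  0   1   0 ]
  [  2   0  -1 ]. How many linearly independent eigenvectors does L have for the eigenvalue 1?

2

L − 1I = [[1, 0, -1], [0, 0, 0], [2, 0, -2]].
This matrix has rank 1, so its null space has dimension 3 − 1 = 2.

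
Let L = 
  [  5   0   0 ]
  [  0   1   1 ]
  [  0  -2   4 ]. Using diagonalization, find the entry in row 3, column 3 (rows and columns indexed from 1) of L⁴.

Characteristic polynomial: t^3 - 10t^2 + 31t - 30 = (t - 5)(t - 3)(t - 2), so the eigenvalues are 2, 3, 5.
t=5: eigenvector (1, 0, 0).
t=2: eigenvector (0, 1, 1).
t=3: eigenvector (0, -1, -2).
P = [[1, 0, 0], [0, 1, -1], [0, 1, -2]], D = diag(5, 2, 3), P⁻¹ = [[1, 0, 0], [0, 2, -1], [0, 1, -1]].
L⁴ = P·diag(625, 16, 81)·P⁻¹ = [[625, 0, 0], [0, -49, 65], [0, -130, 146]].
The requested entry is 146.

146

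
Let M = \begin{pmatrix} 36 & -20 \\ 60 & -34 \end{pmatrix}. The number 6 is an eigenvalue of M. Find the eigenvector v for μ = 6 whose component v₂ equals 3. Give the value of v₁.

2

M − 6I = [[30, -20], [60, -40]].
Solving (M − 6I)v = 0 gives the eigenspace spanned by (2, 3).
With v₂ = 3, v = (2, 3), so v₁ = 2.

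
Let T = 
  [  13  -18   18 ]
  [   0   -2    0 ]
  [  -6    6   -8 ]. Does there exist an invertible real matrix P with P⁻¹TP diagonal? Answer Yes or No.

Characteristic polynomial: p(r) = r^3 - 3r^2 - 6r + 8 = (r - 4)(r - 1)(r + 2).
All 3 eigenvalues are distinct, so T is diagonalizable.

Yes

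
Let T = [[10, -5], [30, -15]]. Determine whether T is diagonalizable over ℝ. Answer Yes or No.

Yes

Characteristic polynomial: p(s) = s^2 + 5s = s(s + 5).
All 2 eigenvalues are distinct, so T is diagonalizable.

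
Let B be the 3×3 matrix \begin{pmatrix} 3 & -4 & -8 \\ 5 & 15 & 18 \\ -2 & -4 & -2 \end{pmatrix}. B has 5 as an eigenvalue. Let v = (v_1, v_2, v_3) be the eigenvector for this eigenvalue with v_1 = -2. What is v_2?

B − 5I = [[-2, -4, -8], [5, 10, 18], [-2, -4, -7]].
Solving (B − 5I)v = 0 gives the eigenspace spanned by (-2, 1, 0).
With v_1 = -2, v = (-2, 1, 0), so v_2 = 1.

1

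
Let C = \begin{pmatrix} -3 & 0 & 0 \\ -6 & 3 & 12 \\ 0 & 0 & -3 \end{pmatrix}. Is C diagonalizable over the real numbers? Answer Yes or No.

Yes

Characteristic polynomial: p(r) = r^3 + 3r^2 - 9r - 27 = (r - 3)(r + 3)^2.
r = -3 has algebraic multiplicity 2; rank(C + 3I) = 1, so geometric multiplicity = 2.
Every eigenvalue has geometric = algebraic multiplicity, so C is diagonalizable.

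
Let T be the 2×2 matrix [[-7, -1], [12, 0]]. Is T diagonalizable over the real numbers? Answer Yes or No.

Yes

Characteristic polynomial: p(s) = s^2 + 7s + 12 = (s + 3)(s + 4).
All 2 eigenvalues are distinct, so T is diagonalizable.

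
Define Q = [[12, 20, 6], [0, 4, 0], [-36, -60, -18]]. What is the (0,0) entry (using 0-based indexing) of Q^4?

-2592

Characteristic polynomial: t^3 + 2t^2 - 24t = t(t - 4)(t + 6), so the eigenvalues are -6, 0, 4.
t=-6: eigenvector (1, 0, -3).
t=4: eigenvector (2, 1, -6).
t=0: eigenvector (-1, 0, 2).
P = [[1, 2, -1], [0, 1, 0], [-3, -6, 2]], D = diag(-6, 4, 0), P⁻¹ = [[-2, -2, -1], [0, 1, 0], [-3, 0, -1]].
Q⁴ = P·diag(1296, 256, 0)·P⁻¹ = [[-2592, -2080, -1296], [0, 256, 0], [7776, 6240, 3888]].
The requested entry is -2592.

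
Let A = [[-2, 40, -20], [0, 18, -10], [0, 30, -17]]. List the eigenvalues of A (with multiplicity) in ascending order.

Characteristic polynomial: p(s) = s^3 + s^2 - 8s - 12 = (s - 3)(s + 2)^2.
Roots (with multiplicity): -2, -2, 3.

-2, -2, 3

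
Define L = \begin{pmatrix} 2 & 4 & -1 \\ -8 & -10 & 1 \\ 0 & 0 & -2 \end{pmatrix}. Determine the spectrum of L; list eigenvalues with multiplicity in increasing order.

-6, -2, -2

Characteristic polynomial: p(λ) = λ^3 + 10λ^2 + 28λ + 24 = (λ + 2)^2(λ + 6).
Roots (with multiplicity): -6, -2, -2.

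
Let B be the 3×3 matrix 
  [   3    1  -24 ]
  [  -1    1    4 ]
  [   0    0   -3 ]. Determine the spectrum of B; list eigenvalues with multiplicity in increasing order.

Characteristic polynomial: p(t) = t^3 - t^2 - 8t + 12 = (t - 2)^2(t + 3).
Roots (with multiplicity): -3, 2, 2.

-3, 2, 2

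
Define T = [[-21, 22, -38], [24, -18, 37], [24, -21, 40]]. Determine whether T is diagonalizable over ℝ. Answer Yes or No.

Characteristic polynomial: p(s) = s^3 - s^2 - 21s + 45 = (s - 3)^2(s + 5).
s = 3 has algebraic multiplicity 2; rank(T − 3I) = 2, so geometric multiplicity = 1.
Geometric multiplicity < algebraic multiplicity, so T is not diagonalizable.

No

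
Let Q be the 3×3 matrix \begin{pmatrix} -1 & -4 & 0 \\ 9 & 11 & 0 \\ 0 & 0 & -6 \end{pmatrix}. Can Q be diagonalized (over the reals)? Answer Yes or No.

Characteristic polynomial: p(λ) = λ^3 - 4λ^2 - 35λ + 150 = (λ - 5)^2(λ + 6).
λ = 5 has algebraic multiplicity 2; rank(Q − 5I) = 2, so geometric multiplicity = 1.
Geometric multiplicity < algebraic multiplicity, so Q is not diagonalizable.

No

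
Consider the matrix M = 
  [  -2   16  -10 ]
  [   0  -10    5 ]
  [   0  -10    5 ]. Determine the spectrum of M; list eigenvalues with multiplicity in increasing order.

Characteristic polynomial: p(λ) = λ^3 + 7λ^2 + 10λ = λ(λ + 2)(λ + 5).
Roots (with multiplicity): -5, -2, 0.

-5, -2, 0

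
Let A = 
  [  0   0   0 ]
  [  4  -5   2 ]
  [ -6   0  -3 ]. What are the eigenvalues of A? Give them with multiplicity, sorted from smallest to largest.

Characteristic polynomial: p(t) = t^3 + 8t^2 + 15t = t(t + 3)(t + 5).
Roots (with multiplicity): -5, -3, 0.

-5, -3, 0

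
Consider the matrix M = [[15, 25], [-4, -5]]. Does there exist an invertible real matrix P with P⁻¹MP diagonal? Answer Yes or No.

No

Characteristic polynomial: p(λ) = λ^2 - 10λ + 25 = (λ - 5)^2.
λ = 5 has algebraic multiplicity 2; rank(M − 5I) = 1, so geometric multiplicity = 1.
Geometric multiplicity < algebraic multiplicity, so M is not diagonalizable.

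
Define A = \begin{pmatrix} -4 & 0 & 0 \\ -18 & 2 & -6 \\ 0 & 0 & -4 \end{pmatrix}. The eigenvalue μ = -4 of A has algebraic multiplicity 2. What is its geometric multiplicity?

A + 4I = [[0, 0, 0], [-18, 6, -6], [0, 0, 0]].
This matrix has rank 1, so its null space has dimension 3 − 1 = 2.

2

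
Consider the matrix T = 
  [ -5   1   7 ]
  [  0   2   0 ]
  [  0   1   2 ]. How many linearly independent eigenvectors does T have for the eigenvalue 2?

T − 2I = [[-7, 1, 7], [0, 0, 0], [0, 1, 0]].
This matrix has rank 2, so its null space has dimension 3 − 2 = 1.

1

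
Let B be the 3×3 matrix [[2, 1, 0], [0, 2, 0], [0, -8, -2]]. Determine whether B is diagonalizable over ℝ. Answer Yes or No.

No

Characteristic polynomial: p(s) = s^3 - 2s^2 - 4s + 8 = (s - 2)^2(s + 2).
s = 2 has algebraic multiplicity 2; rank(B − 2I) = 2, so geometric multiplicity = 1.
Geometric multiplicity < algebraic multiplicity, so B is not diagonalizable.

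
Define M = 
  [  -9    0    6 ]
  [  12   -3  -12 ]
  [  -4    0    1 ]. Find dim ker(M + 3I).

2

M + 3I = [[-6, 0, 6], [12, 0, -12], [-4, 0, 4]].
This matrix has rank 1, so its null space has dimension 3 − 1 = 2.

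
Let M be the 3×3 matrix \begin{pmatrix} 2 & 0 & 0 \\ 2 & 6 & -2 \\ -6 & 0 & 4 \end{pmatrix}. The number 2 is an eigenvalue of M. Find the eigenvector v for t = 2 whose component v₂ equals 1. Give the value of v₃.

M − 2I = [[0, 0, 0], [2, 4, -2], [-6, 0, 2]].
Solving (M − 2I)v = 0 gives the eigenspace spanned by (1, 1, 3).
With v₂ = 1, v = (1, 1, 3), so v₃ = 3.

3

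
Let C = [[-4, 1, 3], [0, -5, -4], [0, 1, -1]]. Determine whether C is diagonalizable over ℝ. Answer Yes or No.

Characteristic polynomial: p(s) = s^3 + 10s^2 + 33s + 36 = (s + 3)^2(s + 4).
s = -3 has algebraic multiplicity 2; rank(C + 3I) = 2, so geometric multiplicity = 1.
Geometric multiplicity < algebraic multiplicity, so C is not diagonalizable.

No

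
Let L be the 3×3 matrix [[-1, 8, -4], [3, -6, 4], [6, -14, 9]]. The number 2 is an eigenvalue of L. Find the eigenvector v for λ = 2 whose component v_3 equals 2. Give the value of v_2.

1

L − 2I = [[-3, 8, -4], [3, -8, 4], [6, -14, 7]].
Solving (L − 2I)v = 0 gives the eigenspace spanned by (0, 1, 2).
With v_3 = 2, v = (0, 1, 2), so v_2 = 1.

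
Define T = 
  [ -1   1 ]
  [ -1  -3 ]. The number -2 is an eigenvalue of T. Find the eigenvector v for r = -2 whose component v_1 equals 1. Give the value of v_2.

T + 2I = [[1, 1], [-1, -1]].
Solving (T + 2I)v = 0 gives the eigenspace spanned by (1, -1).
With v_1 = 1, v = (1, -1), so v_2 = -1.

-1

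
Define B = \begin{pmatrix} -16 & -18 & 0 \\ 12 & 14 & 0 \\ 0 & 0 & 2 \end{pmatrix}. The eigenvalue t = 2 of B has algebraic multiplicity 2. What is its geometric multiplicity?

B − 2I = [[-18, -18, 0], [12, 12, 0], [0, 0, 0]].
This matrix has rank 1, so its null space has dimension 3 − 1 = 2.

2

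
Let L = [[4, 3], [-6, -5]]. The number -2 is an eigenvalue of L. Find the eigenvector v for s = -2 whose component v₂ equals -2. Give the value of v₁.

L + 2I = [[6, 3], [-6, -3]].
Solving (L + 2I)v = 0 gives the eigenspace spanned by (1, -2).
With v₂ = -2, v = (1, -2), so v₁ = 1.

1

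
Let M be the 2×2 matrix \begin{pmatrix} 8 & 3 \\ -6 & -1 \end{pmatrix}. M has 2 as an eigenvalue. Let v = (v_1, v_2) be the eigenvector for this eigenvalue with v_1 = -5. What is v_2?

10

M − 2I = [[6, 3], [-6, -3]].
Solving (M − 2I)v = 0 gives the eigenspace spanned by (-5, 10).
With v_1 = -5, v = (-5, 10), so v_2 = 10.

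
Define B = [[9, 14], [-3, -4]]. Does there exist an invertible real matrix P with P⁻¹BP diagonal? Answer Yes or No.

Characteristic polynomial: p(μ) = μ^2 - 5μ + 6 = (μ - 3)(μ - 2).
All 2 eigenvalues are distinct, so B is diagonalizable.

Yes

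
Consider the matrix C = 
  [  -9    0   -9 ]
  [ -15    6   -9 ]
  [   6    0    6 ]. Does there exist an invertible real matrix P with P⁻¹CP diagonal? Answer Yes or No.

Yes

Characteristic polynomial: p(λ) = λ^3 - 3λ^2 - 18λ = λ(λ - 6)(λ + 3).
All 3 eigenvalues are distinct, so C is diagonalizable.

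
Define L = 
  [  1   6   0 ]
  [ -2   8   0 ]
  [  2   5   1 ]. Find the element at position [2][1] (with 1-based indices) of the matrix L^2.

Characteristic polynomial: μ^3 - 10μ^2 + 29μ - 20 = (μ - 5)(μ - 4)(μ - 1), so the eigenvalues are 1, 4, 5.
μ=5: eigenvector (-3, -2, -4).
μ=4: eigenvector (2, 1, 3).
μ=1: eigenvector (0, 0, 1).
P = [[-3, 2, 0], [-2, 1, 0], [-4, 3, 1]], D = diag(5, 4, 1), P⁻¹ = [[1, -2, 0], [2, -3, 0], [-2, 1, 1]].
L² = P·diag(25, 16, 1)·P⁻¹ = [[-11, 54, 0], [-18, 52, 0], [-6, 57, 1]].
The requested entry is -18.

-18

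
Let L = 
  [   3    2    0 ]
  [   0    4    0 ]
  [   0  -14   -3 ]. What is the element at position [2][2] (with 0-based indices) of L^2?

Characteristic polynomial: μ^3 - 4μ^2 - 9μ + 36 = (μ - 4)(μ - 3)(μ + 3), so the eigenvalues are -3, 3, 4.
μ=3: eigenvector (1, 0, 0).
μ=4: eigenvector (2, 1, -2).
μ=-3: eigenvector (0, 0, 1).
P = [[1, 2, 0], [0, 1, 0], [0, -2, 1]], D = diag(3, 4, -3), P⁻¹ = [[1, -2, 0], [0, 1, 0], [0, 2, 1]].
L² = P·diag(9, 16, 9)·P⁻¹ = [[9, 14, 0], [0, 16, 0], [0, -14, 9]].
The requested entry is 9.

9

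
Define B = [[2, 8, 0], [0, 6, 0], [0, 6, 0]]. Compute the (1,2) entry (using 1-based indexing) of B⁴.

2560

Characteristic polynomial: t^3 - 8t^2 + 12t = t(t - 6)(t - 2), so the eigenvalues are 0, 2, 6.
t=6: eigenvector (2, 1, 1).
t=0: eigenvector (0, 0, -1).
t=2: eigenvector (1, 0, 0).
P = [[2, 0, 1], [1, 0, 0], [1, -1, 0]], D = diag(6, 0, 2), P⁻¹ = [[0, 1, 0], [0, 1, -1], [1, -2, 0]].
B⁴ = P·diag(1296, 0, 16)·P⁻¹ = [[16, 2560, 0], [0, 1296, 0], [0, 1296, 0]].
The requested entry is 2560.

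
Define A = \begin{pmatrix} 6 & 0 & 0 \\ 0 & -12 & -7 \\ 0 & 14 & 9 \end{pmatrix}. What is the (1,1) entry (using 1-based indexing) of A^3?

216

Characteristic polynomial: s^3 - 3s^2 - 28s + 60 = (s - 6)(s - 2)(s + 5), so the eigenvalues are -5, 2, 6.
s=6: eigenvector (1, 0, 0).
s=2: eigenvector (0, 1, -2).
s=-5: eigenvector (0, 1, -1).
P = [[1, 0, 0], [0, 1, 1], [0, -2, -1]], D = diag(6, 2, -5), P⁻¹ = [[1, 0, 0], [0, -1, -1], [0, 2, 1]].
A³ = P·diag(216, 8, -125)·P⁻¹ = [[216, 0, 0], [0, -258, -133], [0, 266, 141]].
The requested entry is 216.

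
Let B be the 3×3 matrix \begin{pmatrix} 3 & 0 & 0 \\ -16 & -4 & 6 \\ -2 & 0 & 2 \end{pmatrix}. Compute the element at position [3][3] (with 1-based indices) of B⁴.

16

Characteristic polynomial: t^3 - t^2 - 14t + 24 = (t - 3)(t - 2)(t + 4), so the eigenvalues are -4, 2, 3.
t=3: eigenvector (1, -4, -2).
t=-4: eigenvector (0, 1, 0).
t=2: eigenvector (0, 1, 1).
P = [[1, 0, 0], [-4, 1, 1], [-2, 0, 1]], D = diag(3, -4, 2), P⁻¹ = [[1, 0, 0], [2, 1, -1], [2, 0, 1]].
B⁴ = P·diag(81, 256, 16)·P⁻¹ = [[81, 0, 0], [220, 256, -240], [-130, 0, 16]].
The requested entry is 16.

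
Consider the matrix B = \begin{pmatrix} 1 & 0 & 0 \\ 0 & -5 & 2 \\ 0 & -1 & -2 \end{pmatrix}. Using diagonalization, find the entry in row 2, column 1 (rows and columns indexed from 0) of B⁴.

175

Characteristic polynomial: s^3 + 6s^2 + 5s - 12 = (s - 1)(s + 3)(s + 4), so the eigenvalues are -4, -3, 1.
s=1: eigenvector (1, 0, 0).
s=-3: eigenvector (0, 1, 1).
s=-4: eigenvector (0, -2, -1).
P = [[1, 0, 0], [0, 1, -2], [0, 1, -1]], D = diag(1, -3, -4), P⁻¹ = [[1, 0, 0], [0, -1, 2], [0, -1, 1]].
B⁴ = P·diag(1, 81, 256)·P⁻¹ = [[1, 0, 0], [0, 431, -350], [0, 175, -94]].
The requested entry is 175.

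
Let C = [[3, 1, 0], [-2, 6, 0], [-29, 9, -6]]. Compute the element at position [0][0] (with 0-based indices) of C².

7

Characteristic polynomial: μ^3 - 3μ^2 - 34μ + 120 = (μ - 5)(μ - 4)(μ + 6), so the eigenvalues are -6, 4, 5.
μ=5: eigenvector (1, 2, -1).
μ=-6: eigenvector (0, 0, 1).
μ=4: eigenvector (-1, -1, 2).
P = [[1, 0, -1], [2, 0, -1], [-1, 1, 2]], D = diag(5, -6, 4), P⁻¹ = [[-1, 1, 0], [3, -1, 1], [-2, 1, 0]].
C² = P·diag(25, 36, 16)·P⁻¹ = [[7, 9, 0], [-18, 34, 0], [69, -29, 36]].
The requested entry is 7.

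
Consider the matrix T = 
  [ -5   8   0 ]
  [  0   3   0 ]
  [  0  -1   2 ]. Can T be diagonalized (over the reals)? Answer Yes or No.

Characteristic polynomial: p(μ) = μ^3 - 19μ + 30 = (μ - 3)(μ - 2)(μ + 5).
All 3 eigenvalues are distinct, so T is diagonalizable.

Yes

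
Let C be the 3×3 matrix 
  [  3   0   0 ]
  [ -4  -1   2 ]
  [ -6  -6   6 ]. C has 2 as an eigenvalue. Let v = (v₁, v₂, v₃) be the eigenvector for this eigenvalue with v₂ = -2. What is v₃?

C − 2I = [[1, 0, 0], [-4, -3, 2], [-6, -6, 4]].
Solving (C − 2I)v = 0 gives the eigenspace spanned by (0, -2, -3).
With v₂ = -2, v = (0, -2, -3), so v₃ = -3.

-3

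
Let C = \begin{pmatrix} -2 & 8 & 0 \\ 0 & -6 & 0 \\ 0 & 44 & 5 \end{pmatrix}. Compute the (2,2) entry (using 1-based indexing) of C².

36

Characteristic polynomial: μ^3 + 3μ^2 - 28μ - 60 = (μ - 5)(μ + 2)(μ + 6), so the eigenvalues are -6, -2, 5.
μ=-2: eigenvector (1, 0, 0).
μ=-6: eigenvector (-2, 1, -4).
μ=5: eigenvector (0, 0, 1).
P = [[1, -2, 0], [0, 1, 0], [0, -4, 1]], D = diag(-2, -6, 5), P⁻¹ = [[1, 2, 0], [0, 1, 0], [0, 4, 1]].
C² = P·diag(4, 36, 25)·P⁻¹ = [[4, -64, 0], [0, 36, 0], [0, -44, 25]].
The requested entry is 36.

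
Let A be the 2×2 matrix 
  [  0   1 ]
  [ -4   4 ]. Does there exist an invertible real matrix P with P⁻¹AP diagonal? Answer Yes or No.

Characteristic polynomial: p(s) = s^2 - 4s + 4 = (s - 2)^2.
s = 2 has algebraic multiplicity 2; rank(A − 2I) = 1, so geometric multiplicity = 1.
Geometric multiplicity < algebraic multiplicity, so A is not diagonalizable.

No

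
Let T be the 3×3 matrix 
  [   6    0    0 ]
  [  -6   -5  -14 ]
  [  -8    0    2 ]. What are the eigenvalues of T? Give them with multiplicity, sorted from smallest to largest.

-5, 2, 6

Characteristic polynomial: p(r) = r^3 - 3r^2 - 28r + 60 = (r - 6)(r - 2)(r + 5).
Roots (with multiplicity): -5, 2, 6.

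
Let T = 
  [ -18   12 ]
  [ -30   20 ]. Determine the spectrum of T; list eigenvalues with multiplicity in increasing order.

Characteristic polynomial: p(μ) = μ^2 - 2μ = μ(μ - 2).
Roots (with multiplicity): 0, 2.

0, 2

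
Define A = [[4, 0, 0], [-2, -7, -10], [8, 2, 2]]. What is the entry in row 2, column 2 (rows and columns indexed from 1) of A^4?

341

Characteristic polynomial: r^3 + r^2 - 14r - 24 = (r - 4)(r + 2)(r + 3), so the eigenvalues are -3, -2, 4.
r=4: eigenvector (1, -2, 2).
r=-3: eigenvector (0, 5, -2).
r=-2: eigenvector (0, -2, 1).
P = [[1, 0, 0], [-2, 5, -2], [2, -2, 1]], D = diag(4, -3, -2), P⁻¹ = [[1, 0, 0], [-2, 1, 2], [-6, 2, 5]].
A⁴ = P·diag(256, 81, 16)·P⁻¹ = [[256, 0, 0], [-1130, 341, 650], [740, -130, -244]].
The requested entry is 341.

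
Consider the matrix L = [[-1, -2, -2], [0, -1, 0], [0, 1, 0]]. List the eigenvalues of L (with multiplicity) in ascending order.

-1, -1, 0

Characteristic polynomial: p(t) = t^3 + 2t^2 + t = t(t + 1)^2.
Roots (with multiplicity): -1, -1, 0.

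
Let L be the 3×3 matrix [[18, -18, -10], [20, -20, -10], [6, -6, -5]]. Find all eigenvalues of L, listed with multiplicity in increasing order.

Characteristic polynomial: p(λ) = λ^3 + 7λ^2 + 10λ = λ(λ + 2)(λ + 5).
Roots (with multiplicity): -5, -2, 0.

-5, -2, 0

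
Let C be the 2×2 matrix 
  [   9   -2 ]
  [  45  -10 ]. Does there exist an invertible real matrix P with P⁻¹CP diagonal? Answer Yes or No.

Yes

Characteristic polynomial: p(μ) = μ^2 + μ = μ(μ + 1).
All 2 eigenvalues are distinct, so C is diagonalizable.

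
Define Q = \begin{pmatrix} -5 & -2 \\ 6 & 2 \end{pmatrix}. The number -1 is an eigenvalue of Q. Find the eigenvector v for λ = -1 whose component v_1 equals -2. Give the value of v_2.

Q + 1I = [[-4, -2], [6, 3]].
Solving (Q + 1I)v = 0 gives the eigenspace spanned by (-2, 4).
With v_1 = -2, v = (-2, 4), so v_2 = 4.

4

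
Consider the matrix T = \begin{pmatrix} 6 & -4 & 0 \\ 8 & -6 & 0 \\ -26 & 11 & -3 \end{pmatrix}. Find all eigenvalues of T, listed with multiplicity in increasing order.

Characteristic polynomial: p(μ) = μ^3 + 3μ^2 - 4μ - 12 = (μ - 2)(μ + 2)(μ + 3).
Roots (with multiplicity): -3, -2, 2.

-3, -2, 2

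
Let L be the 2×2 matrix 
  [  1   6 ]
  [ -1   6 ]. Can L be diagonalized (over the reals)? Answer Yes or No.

Characteristic polynomial: p(λ) = λ^2 - 7λ + 12 = (λ - 4)(λ - 3).
All 2 eigenvalues are distinct, so L is diagonalizable.

Yes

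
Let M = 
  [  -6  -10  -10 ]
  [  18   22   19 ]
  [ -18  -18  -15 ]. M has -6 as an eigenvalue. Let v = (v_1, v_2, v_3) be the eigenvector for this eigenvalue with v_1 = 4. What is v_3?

8

M + 6I = [[0, -10, -10], [18, 28, 19], [-18, -18, -9]].
Solving (M + 6I)v = 0 gives the eigenspace spanned by (4, -8, 8).
With v_1 = 4, v = (4, -8, 8), so v_3 = 8.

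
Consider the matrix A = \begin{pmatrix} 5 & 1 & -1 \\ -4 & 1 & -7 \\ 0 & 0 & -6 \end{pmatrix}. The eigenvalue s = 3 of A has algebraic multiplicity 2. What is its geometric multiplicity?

1

A − 3I = [[2, 1, -1], [-4, -2, -7], [0, 0, -9]].
This matrix has rank 2, so its null space has dimension 3 − 2 = 1.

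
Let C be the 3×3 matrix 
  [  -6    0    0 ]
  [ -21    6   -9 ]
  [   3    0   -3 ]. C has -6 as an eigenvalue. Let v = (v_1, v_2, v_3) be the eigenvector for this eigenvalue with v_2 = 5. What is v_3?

-5

C + 6I = [[0, 0, 0], [-21, 12, -9], [3, 0, 3]].
Solving (C + 6I)v = 0 gives the eigenspace spanned by (5, 5, -5).
With v_2 = 5, v = (5, 5, -5), so v_3 = -5.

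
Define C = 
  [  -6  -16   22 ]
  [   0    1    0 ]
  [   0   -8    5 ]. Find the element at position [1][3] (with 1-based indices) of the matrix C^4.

-1342

Characteristic polynomial: r^3 - 31r + 30 = (r - 5)(r - 1)(r + 6), so the eigenvalues are -6, 1, 5.
r=-6: eigenvector (1, 0, 0).
r=1: eigenvector (4, 1, 2).
r=5: eigenvector (2, 0, 1).
P = [[1, 4, 2], [0, 1, 0], [0, 2, 1]], D = diag(-6, 1, 5), P⁻¹ = [[1, 0, -2], [0, 1, 0], [0, -2, 1]].
C⁴ = P·diag(1296, 1, 625)·P⁻¹ = [[1296, -2496, -1342], [0, 1, 0], [0, -1248, 625]].
The requested entry is -1342.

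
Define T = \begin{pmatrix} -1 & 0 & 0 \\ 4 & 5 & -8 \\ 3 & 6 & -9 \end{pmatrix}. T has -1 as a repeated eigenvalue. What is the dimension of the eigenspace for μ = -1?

1

T + 1I = [[0, 0, 0], [4, 6, -8], [3, 6, -8]].
This matrix has rank 2, so its null space has dimension 3 − 2 = 1.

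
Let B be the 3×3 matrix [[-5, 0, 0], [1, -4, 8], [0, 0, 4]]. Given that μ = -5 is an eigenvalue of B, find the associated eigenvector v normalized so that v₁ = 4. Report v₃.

B + 5I = [[0, 0, 0], [1, 1, 8], [0, 0, 9]].
Solving (B + 5I)v = 0 gives the eigenspace spanned by (4, -4, 0).
With v₁ = 4, v = (4, -4, 0), so v₃ = 0.

0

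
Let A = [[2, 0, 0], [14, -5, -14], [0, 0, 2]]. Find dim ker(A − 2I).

A − 2I = [[0, 0, 0], [14, -7, -14], [0, 0, 0]].
This matrix has rank 1, so its null space has dimension 3 − 1 = 2.

2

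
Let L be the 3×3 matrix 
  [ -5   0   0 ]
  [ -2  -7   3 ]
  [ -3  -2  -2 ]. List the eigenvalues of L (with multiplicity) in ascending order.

-5, -5, -4

Characteristic polynomial: p(t) = t^3 + 14t^2 + 65t + 100 = (t + 4)(t + 5)^2.
Roots (with multiplicity): -5, -5, -4.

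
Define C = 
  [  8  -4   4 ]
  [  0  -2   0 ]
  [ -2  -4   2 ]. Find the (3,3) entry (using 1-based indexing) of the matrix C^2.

-4

Characteristic polynomial: λ^3 - 8λ^2 + 4λ + 48 = (λ - 6)(λ - 4)(λ + 2), so the eigenvalues are -2, 4, 6.
λ=4: eigenvector (1, 0, -1).
λ=-2: eigenvector (0, 1, 1).
λ=6: eigenvector (2, 0, -1).
P = [[1, 0, 2], [0, 1, 0], [-1, 1, -1]], D = diag(4, -2, 6), P⁻¹ = [[-1, 2, -2], [0, 1, 0], [1, -1, 1]].
C² = P·diag(16, 4, 36)·P⁻¹ = [[56, -40, 40], [0, 4, 0], [-20, 8, -4]].
The requested entry is -4.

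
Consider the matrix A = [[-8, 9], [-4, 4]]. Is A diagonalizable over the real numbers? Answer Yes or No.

Characteristic polynomial: p(s) = s^2 + 4s + 4 = (s + 2)^2.
s = -2 has algebraic multiplicity 2; rank(A + 2I) = 1, so geometric multiplicity = 1.
Geometric multiplicity < algebraic multiplicity, so A is not diagonalizable.

No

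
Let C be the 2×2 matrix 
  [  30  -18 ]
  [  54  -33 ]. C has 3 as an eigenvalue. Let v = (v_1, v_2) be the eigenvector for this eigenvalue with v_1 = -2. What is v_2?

C − 3I = [[27, -18], [54, -36]].
Solving (C − 3I)v = 0 gives the eigenspace spanned by (-2, -3).
With v_1 = -2, v = (-2, -3), so v_2 = -3.

-3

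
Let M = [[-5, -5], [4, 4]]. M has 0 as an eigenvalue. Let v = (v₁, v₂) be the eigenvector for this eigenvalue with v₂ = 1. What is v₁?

M = [[-5, -5], [4, 4]].
Solving (M)v = 0 gives the eigenspace spanned by (-1, 1).
With v₂ = 1, v = (-1, 1), so v₁ = -1.

-1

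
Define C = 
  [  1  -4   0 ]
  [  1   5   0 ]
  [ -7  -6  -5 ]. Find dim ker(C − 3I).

1

C − 3I = [[-2, -4, 0], [1, 2, 0], [-7, -6, -8]].
This matrix has rank 2, so its null space has dimension 3 − 2 = 1.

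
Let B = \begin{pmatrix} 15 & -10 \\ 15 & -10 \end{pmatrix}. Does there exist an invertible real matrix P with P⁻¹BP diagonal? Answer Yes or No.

Characteristic polynomial: p(s) = s^2 - 5s = s(s - 5).
All 2 eigenvalues are distinct, so B is diagonalizable.

Yes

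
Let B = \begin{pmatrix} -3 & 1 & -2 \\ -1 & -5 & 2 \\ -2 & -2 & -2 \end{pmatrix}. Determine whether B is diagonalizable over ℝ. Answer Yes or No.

Characteristic polynomial: p(λ) = λ^3 + 10λ^2 + 32λ + 32 = (λ + 2)(λ + 4)^2.
λ = -4 has algebraic multiplicity 2; rank(B + 4I) = 2, so geometric multiplicity = 1.
Geometric multiplicity < algebraic multiplicity, so B is not diagonalizable.

No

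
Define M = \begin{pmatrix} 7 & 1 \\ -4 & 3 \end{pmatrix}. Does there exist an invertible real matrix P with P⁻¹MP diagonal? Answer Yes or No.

No

Characteristic polynomial: p(s) = s^2 - 10s + 25 = (s - 5)^2.
s = 5 has algebraic multiplicity 2; rank(M − 5I) = 1, so geometric multiplicity = 1.
Geometric multiplicity < algebraic multiplicity, so M is not diagonalizable.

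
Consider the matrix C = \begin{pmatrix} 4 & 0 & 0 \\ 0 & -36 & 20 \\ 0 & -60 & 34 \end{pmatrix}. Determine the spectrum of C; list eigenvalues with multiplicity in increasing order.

-6, 4, 4

Characteristic polynomial: p(s) = s^3 - 2s^2 - 32s + 96 = (s - 4)^2(s + 6).
Roots (with multiplicity): -6, 4, 4.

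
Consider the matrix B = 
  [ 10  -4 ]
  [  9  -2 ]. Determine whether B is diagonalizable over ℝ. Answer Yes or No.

Characteristic polynomial: p(r) = r^2 - 8r + 16 = (r - 4)^2.
r = 4 has algebraic multiplicity 2; rank(B − 4I) = 1, so geometric multiplicity = 1.
Geometric multiplicity < algebraic multiplicity, so B is not diagonalizable.

No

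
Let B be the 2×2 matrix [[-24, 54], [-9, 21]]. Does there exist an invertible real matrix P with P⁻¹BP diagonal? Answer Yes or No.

Characteristic polynomial: p(s) = s^2 + 3s - 18 = (s - 3)(s + 6).
All 2 eigenvalues are distinct, so B is diagonalizable.

Yes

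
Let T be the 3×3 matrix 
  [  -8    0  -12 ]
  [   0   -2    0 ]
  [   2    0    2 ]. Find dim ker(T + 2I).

T + 2I = [[-6, 0, -12], [0, 0, 0], [2, 0, 4]].
This matrix has rank 1, so its null space has dimension 3 − 1 = 2.

2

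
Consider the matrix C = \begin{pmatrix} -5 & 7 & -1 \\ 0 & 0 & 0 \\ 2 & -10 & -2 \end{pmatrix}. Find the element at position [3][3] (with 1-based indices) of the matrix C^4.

-94

Characteristic polynomial: s^3 + 7s^2 + 12s = s(s + 3)(s + 4), so the eigenvalues are -4, -3, 0.
s=-4: eigenvector (1, 0, -1).
s=0: eigenvector (2, 1, -3).
s=-3: eigenvector (1, 0, -2).
P = [[1, 2, 1], [0, 1, 0], [-1, -3, -2]], D = diag(-4, 0, -3), P⁻¹ = [[2, -1, 1], [0, 1, 0], [-1, -1, -1]].
C⁴ = P·diag(256, 0, 81)·P⁻¹ = [[431, -337, 175], [0, 0, 0], [-350, 418, -94]].
The requested entry is -94.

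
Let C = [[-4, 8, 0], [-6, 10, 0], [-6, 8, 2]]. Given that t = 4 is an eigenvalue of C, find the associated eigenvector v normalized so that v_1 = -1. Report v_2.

-1

C − 4I = [[-8, 8, 0], [-6, 6, 0], [-6, 8, -2]].
Solving (C − 4I)v = 0 gives the eigenspace spanned by (-1, -1, -1).
With v_1 = -1, v = (-1, -1, -1), so v_2 = -1.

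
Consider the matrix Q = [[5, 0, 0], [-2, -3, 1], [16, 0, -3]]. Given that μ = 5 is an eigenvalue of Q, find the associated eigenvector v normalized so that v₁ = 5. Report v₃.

Q − 5I = [[0, 0, 0], [-2, -8, 1], [16, 0, -8]].
Solving (Q − 5I)v = 0 gives the eigenspace spanned by (5, 0, 10).
With v₁ = 5, v = (5, 0, 10), so v₃ = 10.

10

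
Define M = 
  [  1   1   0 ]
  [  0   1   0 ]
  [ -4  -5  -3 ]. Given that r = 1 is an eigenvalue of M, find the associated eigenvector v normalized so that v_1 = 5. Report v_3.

-5

M − 1I = [[0, 1, 0], [0, 0, 0], [-4, -5, -4]].
Solving (M − 1I)v = 0 gives the eigenspace spanned by (5, 0, -5).
With v_1 = 5, v = (5, 0, -5), so v_3 = -5.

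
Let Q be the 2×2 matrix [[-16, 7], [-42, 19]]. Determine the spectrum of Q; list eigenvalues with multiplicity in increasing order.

-2, 5

Characteristic polynomial: p(λ) = λ^2 - 3λ - 10 = (λ - 5)(λ + 2).
Roots (with multiplicity): -2, 5.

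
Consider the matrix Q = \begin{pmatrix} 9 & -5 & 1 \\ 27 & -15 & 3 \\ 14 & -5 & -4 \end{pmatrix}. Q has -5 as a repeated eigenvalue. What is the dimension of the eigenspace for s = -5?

1

Q + 5I = [[14, -5, 1], [27, -10, 3], [14, -5, 1]].
This matrix has rank 2, so its null space has dimension 3 − 2 = 1.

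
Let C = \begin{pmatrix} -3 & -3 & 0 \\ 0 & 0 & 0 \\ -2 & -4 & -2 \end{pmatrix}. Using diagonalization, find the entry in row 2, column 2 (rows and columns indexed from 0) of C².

Characteristic polynomial: λ^3 + 5λ^2 + 6λ = λ(λ + 2)(λ + 3), so the eigenvalues are -3, -2, 0.
λ=-3: eigenvector (1, 0, 2).
λ=0: eigenvector (-1, 1, -1).
λ=-2: eigenvector (0, 0, 1).
P = [[1, -1, 0], [0, 1, 0], [2, -1, 1]], D = diag(-3, 0, -2), P⁻¹ = [[1, 1, 0], [0, 1, 0], [-2, -1, 1]].
C² = P·diag(9, 0, 4)·P⁻¹ = [[9, 9, 0], [0, 0, 0], [10, 14, 4]].
The requested entry is 4.

4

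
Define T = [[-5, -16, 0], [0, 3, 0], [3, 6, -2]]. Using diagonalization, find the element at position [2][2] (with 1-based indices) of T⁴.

81

Characteristic polynomial: s^3 + 4s^2 - 11s - 30 = (s - 3)(s + 2)(s + 5), so the eigenvalues are -5, -2, 3.
s=-5: eigenvector (1, 0, -1).
s=3: eigenvector (-2, 1, 0).
s=-2: eigenvector (0, 0, 1).
P = [[1, -2, 0], [0, 1, 0], [-1, 0, 1]], D = diag(-5, 3, -2), P⁻¹ = [[1, 2, 0], [0, 1, 0], [1, 2, 1]].
T⁴ = P·diag(625, 81, 16)·P⁻¹ = [[625, 1088, 0], [0, 81, 0], [-609, -1218, 16]].
The requested entry is 81.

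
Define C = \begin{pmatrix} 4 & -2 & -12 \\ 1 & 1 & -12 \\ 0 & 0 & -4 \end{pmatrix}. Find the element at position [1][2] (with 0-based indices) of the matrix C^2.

24

Characteristic polynomial: λ^3 - λ^2 - 14λ + 24 = (λ - 3)(λ - 2)(λ + 4), so the eigenvalues are -4, 2, 3.
λ=3: eigenvector (2, 1, 0).
λ=2: eigenvector (1, 1, 0).
λ=-4: eigenvector (2, 2, 1).
P = [[2, 1, 2], [1, 1, 2], [0, 0, 1]], D = diag(3, 2, -4), P⁻¹ = [[1, -1, 0], [-1, 2, -2], [0, 0, 1]].
C² = P·diag(9, 4, 16)·P⁻¹ = [[14, -10, 24], [5, -1, 24], [0, 0, 16]].
The requested entry is 24.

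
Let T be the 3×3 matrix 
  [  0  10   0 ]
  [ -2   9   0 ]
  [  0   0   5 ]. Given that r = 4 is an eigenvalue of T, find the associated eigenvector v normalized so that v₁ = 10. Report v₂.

T − 4I = [[-4, 10, 0], [-2, 5, 0], [0, 0, 1]].
Solving (T − 4I)v = 0 gives the eigenspace spanned by (10, 4, 0).
With v₁ = 10, v = (10, 4, 0), so v₂ = 4.

4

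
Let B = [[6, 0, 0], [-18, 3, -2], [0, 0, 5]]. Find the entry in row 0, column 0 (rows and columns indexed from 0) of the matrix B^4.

Characteristic polynomial: r^3 - 14r^2 + 63r - 90 = (r - 6)(r - 5)(r - 3), so the eigenvalues are 3, 5, 6.
r=3: eigenvector (0, 1, 0).
r=6: eigenvector (1, -6, 0).
r=5: eigenvector (0, -1, 1).
P = [[0, 1, 0], [1, -6, -1], [0, 0, 1]], D = diag(3, 6, 5), P⁻¹ = [[6, 1, 1], [1, 0, 0], [0, 0, 1]].
B⁴ = P·diag(81, 1296, 625)·P⁻¹ = [[1296, 0, 0], [-7290, 81, -544], [0, 0, 625]].
The requested entry is 1296.

1296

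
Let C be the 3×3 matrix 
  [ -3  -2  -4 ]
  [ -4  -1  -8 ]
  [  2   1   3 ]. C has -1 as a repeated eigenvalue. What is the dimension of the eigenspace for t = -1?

C + 1I = [[-2, -2, -4], [-4, 0, -8], [2, 1, 4]].
This matrix has rank 2, so its null space has dimension 3 − 2 = 1.

1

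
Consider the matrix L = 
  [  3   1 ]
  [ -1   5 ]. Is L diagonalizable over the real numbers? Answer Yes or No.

No

Characteristic polynomial: p(r) = r^2 - 8r + 16 = (r - 4)^2.
r = 4 has algebraic multiplicity 2; rank(L − 4I) = 1, so geometric multiplicity = 1.
Geometric multiplicity < algebraic multiplicity, so L is not diagonalizable.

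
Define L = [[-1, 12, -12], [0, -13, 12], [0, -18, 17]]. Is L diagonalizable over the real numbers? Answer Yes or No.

Yes

Characteristic polynomial: p(μ) = μ^3 - 3μ^2 - 9μ - 5 = (μ - 5)(μ + 1)^2.
μ = -1 has algebraic multiplicity 2; rank(L + 1I) = 1, so geometric multiplicity = 2.
Every eigenvalue has geometric = algebraic multiplicity, so L is diagonalizable.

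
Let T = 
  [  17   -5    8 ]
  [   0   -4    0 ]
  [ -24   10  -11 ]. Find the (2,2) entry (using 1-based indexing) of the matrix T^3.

-64

Characteristic polynomial: λ^3 - 2λ^2 - 19λ + 20 = (λ - 5)(λ - 1)(λ + 4), so the eigenvalues are -4, 1, 5.
λ=-4: eigenvector (1, 1, -2).
λ=5: eigenvector (2, 0, -3).
λ=1: eigenvector (-1, 0, 2).
P = [[1, 2, -1], [1, 0, 0], [-2, -3, 2]], D = diag(-4, 5, 1), P⁻¹ = [[0, 1, 0], [2, 0, 1], [3, 1, 2]].
T³ = P·diag(-64, 125, 1)·P⁻¹ = [[497, -65, 248], [0, -64, 0], [-744, 130, -371]].
The requested entry is -64.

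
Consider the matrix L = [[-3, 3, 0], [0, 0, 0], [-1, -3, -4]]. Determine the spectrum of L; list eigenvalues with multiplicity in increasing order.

Characteristic polynomial: p(s) = s^3 + 7s^2 + 12s = s(s + 3)(s + 4).
Roots (with multiplicity): -4, -3, 0.

-4, -3, 0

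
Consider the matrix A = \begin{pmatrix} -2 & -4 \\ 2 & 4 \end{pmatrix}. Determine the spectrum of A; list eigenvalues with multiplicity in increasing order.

Characteristic polynomial: p(t) = t^2 - 2t = t(t - 2).
Roots (with multiplicity): 0, 2.

0, 2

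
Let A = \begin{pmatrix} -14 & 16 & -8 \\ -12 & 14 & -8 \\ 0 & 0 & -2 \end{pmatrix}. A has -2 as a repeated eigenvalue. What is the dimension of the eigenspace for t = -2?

2

A + 2I = [[-12, 16, -8], [-12, 16, -8], [0, 0, 0]].
This matrix has rank 1, so its null space has dimension 3 − 1 = 2.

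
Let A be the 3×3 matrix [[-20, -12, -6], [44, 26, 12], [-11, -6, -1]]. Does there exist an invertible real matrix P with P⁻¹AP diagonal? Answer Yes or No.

Characteristic polynomial: p(s) = s^3 - 5s^2 + 8s - 4 = (s - 2)^2(s - 1).
s = 2 has algebraic multiplicity 2; rank(A − 2I) = 1, so geometric multiplicity = 2.
Every eigenvalue has geometric = algebraic multiplicity, so A is diagonalizable.

Yes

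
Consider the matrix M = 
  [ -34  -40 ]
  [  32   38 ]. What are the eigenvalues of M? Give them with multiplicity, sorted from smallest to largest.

Characteristic polynomial: p(t) = t^2 - 4t - 12 = (t - 6)(t + 2).
Roots (with multiplicity): -2, 6.

-2, 6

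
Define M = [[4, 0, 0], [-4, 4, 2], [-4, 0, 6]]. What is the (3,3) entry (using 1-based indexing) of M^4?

Characteristic polynomial: s^3 - 14s^2 + 64s - 96 = (s - 6)(s - 4)^2, so the eigenvalues are 4, 4, 6.
s=4: eigenvector (1, 1, 2).
s=6: eigenvector (0, 1, 1).
s=4: eigenvector (0, 1, 0).
P = [[1, 0, 0], [1, 1, 1], [2, 1, 0]], D = diag(4, 6, 4), P⁻¹ = [[1, 0, 0], [-2, 0, 1], [1, 1, -1]].
M⁴ = P·diag(256, 1296, 256)·P⁻¹ = [[256, 0, 0], [-2080, 256, 1040], [-2080, 0, 1296]].
The requested entry is 1296.

1296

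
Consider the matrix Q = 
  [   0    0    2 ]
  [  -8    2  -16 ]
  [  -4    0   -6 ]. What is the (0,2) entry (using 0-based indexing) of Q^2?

-12

Characteristic polynomial: r^3 + 4r^2 - 4r - 16 = (r - 2)(r + 2)(r + 4), so the eigenvalues are -4, -2, 2.
r=2: eigenvector (0, 1, 0).
r=-4: eigenvector (-1, 4, 2).
r=-2: eigenvector (-1, 2, 1).
P = [[0, -1, -1], [1, 4, 2], [0, 2, 1]], D = diag(2, -4, -2), P⁻¹ = [[0, 1, -2], [1, 0, 1], [-2, 0, -1]].
Q² = P·diag(4, 16, 4)·P⁻¹ = [[-8, 0, -12], [48, 4, 48], [24, 0, 28]].
The requested entry is -12.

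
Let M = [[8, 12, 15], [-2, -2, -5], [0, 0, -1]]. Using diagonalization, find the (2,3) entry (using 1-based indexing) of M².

-15

Characteristic polynomial: λ^3 - 5λ^2 + 2λ + 8 = (λ - 4)(λ - 2)(λ + 1), so the eigenvalues are -1, 2, 4.
λ=4: eigenvector (3, -1, 0).
λ=2: eigenvector (-2, 1, 0).
λ=-1: eigenvector (-3, 1, 1).
P = [[3, -2, -3], [-1, 1, 1], [0, 0, 1]], D = diag(4, 2, -1), P⁻¹ = [[1, 2, 1], [1, 3, 0], [0, 0, 1]].
M² = P·diag(16, 4, 1)·P⁻¹ = [[40, 72, 45], [-12, -20, -15], [0, 0, 1]].
The requested entry is -15.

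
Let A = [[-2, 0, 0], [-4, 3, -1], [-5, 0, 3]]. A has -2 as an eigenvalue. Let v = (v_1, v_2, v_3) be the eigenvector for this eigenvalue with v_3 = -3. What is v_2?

A + 2I = [[0, 0, 0], [-4, 5, -1], [-5, 0, 5]].
Solving (A + 2I)v = 0 gives the eigenspace spanned by (-3, -3, -3).
With v_3 = -3, v = (-3, -3, -3), so v_2 = -3.

-3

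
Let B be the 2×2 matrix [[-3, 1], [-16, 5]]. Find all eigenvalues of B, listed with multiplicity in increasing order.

1, 1

Characteristic polynomial: p(r) = r^2 - 2r + 1 = (r - 1)^2.
Roots (with multiplicity): 1, 1.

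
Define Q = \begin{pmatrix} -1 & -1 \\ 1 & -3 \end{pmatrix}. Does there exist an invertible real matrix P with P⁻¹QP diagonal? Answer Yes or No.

Characteristic polynomial: p(s) = s^2 + 4s + 4 = (s + 2)^2.
s = -2 has algebraic multiplicity 2; rank(Q + 2I) = 1, so geometric multiplicity = 1.
Geometric multiplicity < algebraic multiplicity, so Q is not diagonalizable.

No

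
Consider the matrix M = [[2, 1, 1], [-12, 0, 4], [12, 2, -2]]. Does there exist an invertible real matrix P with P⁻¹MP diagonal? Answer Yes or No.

Characteristic polynomial: p(r) = r^3 - 12r + 16 = (r - 2)^2(r + 4).
r = 2 has algebraic multiplicity 2; rank(M − 2I) = 2, so geometric multiplicity = 1.
Geometric multiplicity < algebraic multiplicity, so M is not diagonalizable.

No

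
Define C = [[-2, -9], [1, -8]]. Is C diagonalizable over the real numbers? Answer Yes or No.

Characteristic polynomial: p(s) = s^2 + 10s + 25 = (s + 5)^2.
s = -5 has algebraic multiplicity 2; rank(C + 5I) = 1, so geometric multiplicity = 1.
Geometric multiplicity < algebraic multiplicity, so C is not diagonalizable.

No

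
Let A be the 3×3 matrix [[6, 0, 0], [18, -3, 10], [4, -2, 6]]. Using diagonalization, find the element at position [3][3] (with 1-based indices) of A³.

Characteristic polynomial: μ^3 - 9μ^2 + 20μ - 12 = (μ - 6)(μ - 2)(μ - 1), so the eigenvalues are 1, 2, 6.
μ=1: eigenvector (0, 5, 2).
μ=6: eigenvector (1, 2, 0).
μ=2: eigenvector (0, 2, 1).
P = [[0, 1, 0], [5, 2, 2], [2, 0, 1]], D = diag(1, 6, 2), P⁻¹ = [[-2, 1, -2], [1, 0, 0], [4, -2, 5]].
A³ = P·diag(1, 216, 8)·P⁻¹ = [[216, 0, 0], [486, -27, 70], [28, -14, 36]].
The requested entry is 36.

36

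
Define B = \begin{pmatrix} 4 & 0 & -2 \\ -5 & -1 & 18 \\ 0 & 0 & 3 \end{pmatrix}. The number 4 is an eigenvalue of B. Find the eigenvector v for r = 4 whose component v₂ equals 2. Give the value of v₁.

-2

B − 4I = [[0, 0, -2], [-5, -5, 18], [0, 0, -1]].
Solving (B − 4I)v = 0 gives the eigenspace spanned by (-2, 2, 0).
With v₂ = 2, v = (-2, 2, 0), so v₁ = -2.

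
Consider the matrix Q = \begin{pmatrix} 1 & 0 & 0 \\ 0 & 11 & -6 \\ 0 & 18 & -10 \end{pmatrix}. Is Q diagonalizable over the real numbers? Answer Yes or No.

Characteristic polynomial: p(t) = t^3 - 2t^2 - t + 2 = (t - 2)(t - 1)(t + 1).
All 3 eigenvalues are distinct, so Q is diagonalizable.

Yes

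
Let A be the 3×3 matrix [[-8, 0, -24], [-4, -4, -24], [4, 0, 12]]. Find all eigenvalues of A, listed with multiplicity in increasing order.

-4, 0, 4

Characteristic polynomial: p(t) = t^3 - 16t = t(t - 4)(t + 4).
Roots (with multiplicity): -4, 0, 4.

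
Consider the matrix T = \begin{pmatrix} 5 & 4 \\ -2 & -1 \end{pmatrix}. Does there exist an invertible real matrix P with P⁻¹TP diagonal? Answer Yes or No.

Yes

Characteristic polynomial: p(s) = s^2 - 4s + 3 = (s - 3)(s - 1).
All 2 eigenvalues are distinct, so T is diagonalizable.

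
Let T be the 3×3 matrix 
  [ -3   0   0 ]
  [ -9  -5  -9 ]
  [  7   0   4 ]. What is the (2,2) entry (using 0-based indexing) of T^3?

Characteristic polynomial: μ^3 + 4μ^2 - 17μ - 60 = (μ - 4)(μ + 3)(μ + 5), so the eigenvalues are -5, -3, 4.
μ=-3: eigenvector (1, 0, -1).
μ=-5: eigenvector (0, 1, 0).
μ=4: eigenvector (0, -1, 1).
P = [[1, 0, 0], [0, 1, -1], [-1, 0, 1]], D = diag(-3, -5, 4), P⁻¹ = [[1, 0, 0], [1, 1, 1], [1, 0, 1]].
T³ = P·diag(-27, -125, 64)·P⁻¹ = [[-27, 0, 0], [-189, -125, -189], [91, 0, 64]].
The requested entry is 64.

64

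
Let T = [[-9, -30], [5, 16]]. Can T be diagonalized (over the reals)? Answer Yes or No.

Yes

Characteristic polynomial: p(λ) = λ^2 - 7λ + 6 = (λ - 6)(λ - 1).
All 2 eigenvalues are distinct, so T is diagonalizable.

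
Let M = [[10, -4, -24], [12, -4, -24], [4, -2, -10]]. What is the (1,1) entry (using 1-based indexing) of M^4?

Characteristic polynomial: t^3 + 4t^2 - 4t - 16 = (t - 2)(t + 2)(t + 4), so the eigenvalues are -4, -2, 2.
t=2: eigenvector (1, 2, 0).
t=-4: eigenvector (2, 1, 1).
t=-2: eigenvector (2, 0, 1).
P = [[1, 2, 2], [2, 1, 0], [0, 1, 1]], D = diag(2, -4, -2), P⁻¹ = [[1, 0, -2], [-2, 1, 4], [2, -1, -3]].
M⁴ = P·diag(16, 256, 16)·P⁻¹ = [[-944, 480, 1920], [-480, 256, 960], [-480, 240, 976]].
The requested entry is -944.

-944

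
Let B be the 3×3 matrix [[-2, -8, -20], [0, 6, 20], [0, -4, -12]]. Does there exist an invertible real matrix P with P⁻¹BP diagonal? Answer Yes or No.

Yes

Characteristic polynomial: p(t) = t^3 + 8t^2 + 20t + 16 = (t + 2)^2(t + 4).
t = -2 has algebraic multiplicity 2; rank(B + 2I) = 1, so geometric multiplicity = 2.
Every eigenvalue has geometric = algebraic multiplicity, so B is diagonalizable.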